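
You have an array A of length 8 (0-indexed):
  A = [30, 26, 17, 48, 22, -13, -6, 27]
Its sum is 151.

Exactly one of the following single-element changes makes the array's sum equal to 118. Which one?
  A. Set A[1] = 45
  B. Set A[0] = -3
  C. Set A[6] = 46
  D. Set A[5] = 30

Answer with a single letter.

Option A: A[1] 26->45, delta=19, new_sum=151+(19)=170
Option B: A[0] 30->-3, delta=-33, new_sum=151+(-33)=118 <-- matches target
Option C: A[6] -6->46, delta=52, new_sum=151+(52)=203
Option D: A[5] -13->30, delta=43, new_sum=151+(43)=194

Answer: B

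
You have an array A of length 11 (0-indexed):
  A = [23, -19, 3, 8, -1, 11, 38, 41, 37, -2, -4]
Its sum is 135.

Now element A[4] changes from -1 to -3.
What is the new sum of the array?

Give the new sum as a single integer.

Old value at index 4: -1
New value at index 4: -3
Delta = -3 - -1 = -2
New sum = old_sum + delta = 135 + (-2) = 133

Answer: 133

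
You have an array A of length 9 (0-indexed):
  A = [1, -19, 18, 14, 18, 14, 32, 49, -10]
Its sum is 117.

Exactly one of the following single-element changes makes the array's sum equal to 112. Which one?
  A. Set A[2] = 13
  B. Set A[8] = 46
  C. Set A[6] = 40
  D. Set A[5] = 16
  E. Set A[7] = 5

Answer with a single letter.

Option A: A[2] 18->13, delta=-5, new_sum=117+(-5)=112 <-- matches target
Option B: A[8] -10->46, delta=56, new_sum=117+(56)=173
Option C: A[6] 32->40, delta=8, new_sum=117+(8)=125
Option D: A[5] 14->16, delta=2, new_sum=117+(2)=119
Option E: A[7] 49->5, delta=-44, new_sum=117+(-44)=73

Answer: A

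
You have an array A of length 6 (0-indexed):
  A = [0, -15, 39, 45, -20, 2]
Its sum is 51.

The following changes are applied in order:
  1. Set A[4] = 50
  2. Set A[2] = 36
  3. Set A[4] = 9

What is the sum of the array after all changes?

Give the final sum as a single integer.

Answer: 77

Derivation:
Initial sum: 51
Change 1: A[4] -20 -> 50, delta = 70, sum = 121
Change 2: A[2] 39 -> 36, delta = -3, sum = 118
Change 3: A[4] 50 -> 9, delta = -41, sum = 77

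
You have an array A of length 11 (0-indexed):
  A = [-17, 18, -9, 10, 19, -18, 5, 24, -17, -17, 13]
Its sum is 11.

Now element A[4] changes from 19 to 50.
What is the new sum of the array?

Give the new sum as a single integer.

Answer: 42

Derivation:
Old value at index 4: 19
New value at index 4: 50
Delta = 50 - 19 = 31
New sum = old_sum + delta = 11 + (31) = 42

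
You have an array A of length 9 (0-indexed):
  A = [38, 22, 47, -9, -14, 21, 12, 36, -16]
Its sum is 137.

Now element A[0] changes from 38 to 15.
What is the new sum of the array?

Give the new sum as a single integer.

Old value at index 0: 38
New value at index 0: 15
Delta = 15 - 38 = -23
New sum = old_sum + delta = 137 + (-23) = 114

Answer: 114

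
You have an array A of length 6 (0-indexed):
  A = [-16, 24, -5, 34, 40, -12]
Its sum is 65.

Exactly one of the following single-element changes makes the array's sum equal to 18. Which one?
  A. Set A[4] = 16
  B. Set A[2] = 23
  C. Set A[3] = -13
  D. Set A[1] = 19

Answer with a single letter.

Answer: C

Derivation:
Option A: A[4] 40->16, delta=-24, new_sum=65+(-24)=41
Option B: A[2] -5->23, delta=28, new_sum=65+(28)=93
Option C: A[3] 34->-13, delta=-47, new_sum=65+(-47)=18 <-- matches target
Option D: A[1] 24->19, delta=-5, new_sum=65+(-5)=60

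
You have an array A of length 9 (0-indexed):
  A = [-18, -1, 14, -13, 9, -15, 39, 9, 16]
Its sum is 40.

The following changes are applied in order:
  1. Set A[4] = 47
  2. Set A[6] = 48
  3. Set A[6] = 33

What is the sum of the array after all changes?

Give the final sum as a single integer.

Initial sum: 40
Change 1: A[4] 9 -> 47, delta = 38, sum = 78
Change 2: A[6] 39 -> 48, delta = 9, sum = 87
Change 3: A[6] 48 -> 33, delta = -15, sum = 72

Answer: 72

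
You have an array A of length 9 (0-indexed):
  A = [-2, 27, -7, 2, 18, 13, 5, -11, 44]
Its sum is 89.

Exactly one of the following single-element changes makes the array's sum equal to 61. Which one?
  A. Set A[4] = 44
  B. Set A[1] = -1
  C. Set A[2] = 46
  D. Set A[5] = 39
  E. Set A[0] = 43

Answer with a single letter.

Option A: A[4] 18->44, delta=26, new_sum=89+(26)=115
Option B: A[1] 27->-1, delta=-28, new_sum=89+(-28)=61 <-- matches target
Option C: A[2] -7->46, delta=53, new_sum=89+(53)=142
Option D: A[5] 13->39, delta=26, new_sum=89+(26)=115
Option E: A[0] -2->43, delta=45, new_sum=89+(45)=134

Answer: B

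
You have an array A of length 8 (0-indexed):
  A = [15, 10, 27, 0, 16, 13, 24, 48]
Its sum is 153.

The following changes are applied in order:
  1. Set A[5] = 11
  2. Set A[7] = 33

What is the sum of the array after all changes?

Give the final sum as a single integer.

Initial sum: 153
Change 1: A[5] 13 -> 11, delta = -2, sum = 151
Change 2: A[7] 48 -> 33, delta = -15, sum = 136

Answer: 136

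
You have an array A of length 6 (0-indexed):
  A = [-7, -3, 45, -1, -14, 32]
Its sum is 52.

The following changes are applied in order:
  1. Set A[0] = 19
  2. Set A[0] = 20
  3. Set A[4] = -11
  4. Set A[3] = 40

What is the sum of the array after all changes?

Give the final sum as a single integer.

Answer: 123

Derivation:
Initial sum: 52
Change 1: A[0] -7 -> 19, delta = 26, sum = 78
Change 2: A[0] 19 -> 20, delta = 1, sum = 79
Change 3: A[4] -14 -> -11, delta = 3, sum = 82
Change 4: A[3] -1 -> 40, delta = 41, sum = 123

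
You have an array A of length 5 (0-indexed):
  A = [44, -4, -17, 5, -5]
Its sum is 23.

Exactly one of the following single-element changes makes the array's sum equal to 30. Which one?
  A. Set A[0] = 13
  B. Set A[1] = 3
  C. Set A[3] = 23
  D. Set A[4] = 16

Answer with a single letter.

Answer: B

Derivation:
Option A: A[0] 44->13, delta=-31, new_sum=23+(-31)=-8
Option B: A[1] -4->3, delta=7, new_sum=23+(7)=30 <-- matches target
Option C: A[3] 5->23, delta=18, new_sum=23+(18)=41
Option D: A[4] -5->16, delta=21, new_sum=23+(21)=44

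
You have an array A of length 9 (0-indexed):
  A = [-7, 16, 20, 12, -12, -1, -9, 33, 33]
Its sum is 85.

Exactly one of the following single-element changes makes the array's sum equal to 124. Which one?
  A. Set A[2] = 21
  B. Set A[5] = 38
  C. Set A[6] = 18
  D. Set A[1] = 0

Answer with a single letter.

Answer: B

Derivation:
Option A: A[2] 20->21, delta=1, new_sum=85+(1)=86
Option B: A[5] -1->38, delta=39, new_sum=85+(39)=124 <-- matches target
Option C: A[6] -9->18, delta=27, new_sum=85+(27)=112
Option D: A[1] 16->0, delta=-16, new_sum=85+(-16)=69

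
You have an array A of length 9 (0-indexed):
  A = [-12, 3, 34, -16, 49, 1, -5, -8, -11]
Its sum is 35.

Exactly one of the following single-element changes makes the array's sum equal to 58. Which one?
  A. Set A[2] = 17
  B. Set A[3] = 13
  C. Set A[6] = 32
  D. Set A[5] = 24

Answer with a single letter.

Answer: D

Derivation:
Option A: A[2] 34->17, delta=-17, new_sum=35+(-17)=18
Option B: A[3] -16->13, delta=29, new_sum=35+(29)=64
Option C: A[6] -5->32, delta=37, new_sum=35+(37)=72
Option D: A[5] 1->24, delta=23, new_sum=35+(23)=58 <-- matches target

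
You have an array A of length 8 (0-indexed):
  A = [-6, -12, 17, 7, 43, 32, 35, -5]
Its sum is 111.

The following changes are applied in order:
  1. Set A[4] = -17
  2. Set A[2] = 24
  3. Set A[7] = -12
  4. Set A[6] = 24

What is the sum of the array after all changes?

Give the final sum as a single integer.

Initial sum: 111
Change 1: A[4] 43 -> -17, delta = -60, sum = 51
Change 2: A[2] 17 -> 24, delta = 7, sum = 58
Change 3: A[7] -5 -> -12, delta = -7, sum = 51
Change 4: A[6] 35 -> 24, delta = -11, sum = 40

Answer: 40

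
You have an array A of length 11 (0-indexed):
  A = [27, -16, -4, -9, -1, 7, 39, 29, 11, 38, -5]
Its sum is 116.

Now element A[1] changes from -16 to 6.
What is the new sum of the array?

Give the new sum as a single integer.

Old value at index 1: -16
New value at index 1: 6
Delta = 6 - -16 = 22
New sum = old_sum + delta = 116 + (22) = 138

Answer: 138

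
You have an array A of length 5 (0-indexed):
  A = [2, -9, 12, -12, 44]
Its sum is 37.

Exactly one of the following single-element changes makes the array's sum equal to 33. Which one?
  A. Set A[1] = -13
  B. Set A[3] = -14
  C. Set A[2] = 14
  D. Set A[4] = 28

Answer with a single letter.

Answer: A

Derivation:
Option A: A[1] -9->-13, delta=-4, new_sum=37+(-4)=33 <-- matches target
Option B: A[3] -12->-14, delta=-2, new_sum=37+(-2)=35
Option C: A[2] 12->14, delta=2, new_sum=37+(2)=39
Option D: A[4] 44->28, delta=-16, new_sum=37+(-16)=21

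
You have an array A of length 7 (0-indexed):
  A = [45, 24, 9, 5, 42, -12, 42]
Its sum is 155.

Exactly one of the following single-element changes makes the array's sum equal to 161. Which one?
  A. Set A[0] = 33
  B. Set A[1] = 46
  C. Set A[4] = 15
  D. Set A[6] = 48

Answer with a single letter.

Option A: A[0] 45->33, delta=-12, new_sum=155+(-12)=143
Option B: A[1] 24->46, delta=22, new_sum=155+(22)=177
Option C: A[4] 42->15, delta=-27, new_sum=155+(-27)=128
Option D: A[6] 42->48, delta=6, new_sum=155+(6)=161 <-- matches target

Answer: D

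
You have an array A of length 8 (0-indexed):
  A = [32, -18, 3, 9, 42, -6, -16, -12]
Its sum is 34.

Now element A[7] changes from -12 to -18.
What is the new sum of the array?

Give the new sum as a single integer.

Answer: 28

Derivation:
Old value at index 7: -12
New value at index 7: -18
Delta = -18 - -12 = -6
New sum = old_sum + delta = 34 + (-6) = 28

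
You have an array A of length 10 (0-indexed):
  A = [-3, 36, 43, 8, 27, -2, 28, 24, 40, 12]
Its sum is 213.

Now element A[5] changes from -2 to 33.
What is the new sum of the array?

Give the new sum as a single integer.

Answer: 248

Derivation:
Old value at index 5: -2
New value at index 5: 33
Delta = 33 - -2 = 35
New sum = old_sum + delta = 213 + (35) = 248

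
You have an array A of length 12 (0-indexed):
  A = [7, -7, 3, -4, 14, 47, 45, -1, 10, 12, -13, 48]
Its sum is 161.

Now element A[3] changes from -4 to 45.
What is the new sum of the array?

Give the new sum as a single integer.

Answer: 210

Derivation:
Old value at index 3: -4
New value at index 3: 45
Delta = 45 - -4 = 49
New sum = old_sum + delta = 161 + (49) = 210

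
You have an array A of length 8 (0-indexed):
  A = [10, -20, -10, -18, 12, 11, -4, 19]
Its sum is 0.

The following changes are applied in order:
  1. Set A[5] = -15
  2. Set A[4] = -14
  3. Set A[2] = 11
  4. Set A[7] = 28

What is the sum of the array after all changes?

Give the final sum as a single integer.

Answer: -22

Derivation:
Initial sum: 0
Change 1: A[5] 11 -> -15, delta = -26, sum = -26
Change 2: A[4] 12 -> -14, delta = -26, sum = -52
Change 3: A[2] -10 -> 11, delta = 21, sum = -31
Change 4: A[7] 19 -> 28, delta = 9, sum = -22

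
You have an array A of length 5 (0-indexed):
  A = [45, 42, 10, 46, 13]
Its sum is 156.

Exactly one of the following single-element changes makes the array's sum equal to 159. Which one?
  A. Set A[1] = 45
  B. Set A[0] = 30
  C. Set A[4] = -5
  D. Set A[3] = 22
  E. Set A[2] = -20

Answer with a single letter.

Answer: A

Derivation:
Option A: A[1] 42->45, delta=3, new_sum=156+(3)=159 <-- matches target
Option B: A[0] 45->30, delta=-15, new_sum=156+(-15)=141
Option C: A[4] 13->-5, delta=-18, new_sum=156+(-18)=138
Option D: A[3] 46->22, delta=-24, new_sum=156+(-24)=132
Option E: A[2] 10->-20, delta=-30, new_sum=156+(-30)=126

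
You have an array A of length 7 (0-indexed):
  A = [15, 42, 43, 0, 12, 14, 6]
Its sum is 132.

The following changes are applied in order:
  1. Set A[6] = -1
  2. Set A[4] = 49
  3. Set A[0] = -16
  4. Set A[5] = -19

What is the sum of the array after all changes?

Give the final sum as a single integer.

Answer: 98

Derivation:
Initial sum: 132
Change 1: A[6] 6 -> -1, delta = -7, sum = 125
Change 2: A[4] 12 -> 49, delta = 37, sum = 162
Change 3: A[0] 15 -> -16, delta = -31, sum = 131
Change 4: A[5] 14 -> -19, delta = -33, sum = 98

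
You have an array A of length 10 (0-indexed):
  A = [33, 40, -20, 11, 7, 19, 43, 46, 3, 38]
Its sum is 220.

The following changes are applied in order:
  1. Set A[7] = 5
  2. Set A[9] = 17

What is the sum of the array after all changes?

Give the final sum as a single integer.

Answer: 158

Derivation:
Initial sum: 220
Change 1: A[7] 46 -> 5, delta = -41, sum = 179
Change 2: A[9] 38 -> 17, delta = -21, sum = 158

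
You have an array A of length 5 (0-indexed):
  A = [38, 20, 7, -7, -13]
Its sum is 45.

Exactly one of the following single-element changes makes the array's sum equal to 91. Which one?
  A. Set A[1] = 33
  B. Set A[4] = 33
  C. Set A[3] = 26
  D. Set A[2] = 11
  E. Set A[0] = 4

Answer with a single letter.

Option A: A[1] 20->33, delta=13, new_sum=45+(13)=58
Option B: A[4] -13->33, delta=46, new_sum=45+(46)=91 <-- matches target
Option C: A[3] -7->26, delta=33, new_sum=45+(33)=78
Option D: A[2] 7->11, delta=4, new_sum=45+(4)=49
Option E: A[0] 38->4, delta=-34, new_sum=45+(-34)=11

Answer: B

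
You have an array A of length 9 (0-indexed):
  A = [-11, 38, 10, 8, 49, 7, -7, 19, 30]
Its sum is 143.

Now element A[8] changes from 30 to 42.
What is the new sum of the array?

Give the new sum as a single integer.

Old value at index 8: 30
New value at index 8: 42
Delta = 42 - 30 = 12
New sum = old_sum + delta = 143 + (12) = 155

Answer: 155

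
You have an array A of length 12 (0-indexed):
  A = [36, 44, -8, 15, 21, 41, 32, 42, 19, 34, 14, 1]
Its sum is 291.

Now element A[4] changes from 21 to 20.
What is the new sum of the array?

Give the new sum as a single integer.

Answer: 290

Derivation:
Old value at index 4: 21
New value at index 4: 20
Delta = 20 - 21 = -1
New sum = old_sum + delta = 291 + (-1) = 290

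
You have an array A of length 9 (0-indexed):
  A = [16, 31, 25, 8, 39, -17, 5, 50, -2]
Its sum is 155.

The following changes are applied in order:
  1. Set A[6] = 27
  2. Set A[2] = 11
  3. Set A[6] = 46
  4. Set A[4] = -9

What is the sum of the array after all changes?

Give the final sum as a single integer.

Answer: 134

Derivation:
Initial sum: 155
Change 1: A[6] 5 -> 27, delta = 22, sum = 177
Change 2: A[2] 25 -> 11, delta = -14, sum = 163
Change 3: A[6] 27 -> 46, delta = 19, sum = 182
Change 4: A[4] 39 -> -9, delta = -48, sum = 134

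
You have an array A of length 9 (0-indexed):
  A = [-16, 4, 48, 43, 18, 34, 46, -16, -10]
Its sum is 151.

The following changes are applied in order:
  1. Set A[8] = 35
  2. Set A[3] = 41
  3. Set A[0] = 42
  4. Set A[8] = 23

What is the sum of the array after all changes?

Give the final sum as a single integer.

Answer: 240

Derivation:
Initial sum: 151
Change 1: A[8] -10 -> 35, delta = 45, sum = 196
Change 2: A[3] 43 -> 41, delta = -2, sum = 194
Change 3: A[0] -16 -> 42, delta = 58, sum = 252
Change 4: A[8] 35 -> 23, delta = -12, sum = 240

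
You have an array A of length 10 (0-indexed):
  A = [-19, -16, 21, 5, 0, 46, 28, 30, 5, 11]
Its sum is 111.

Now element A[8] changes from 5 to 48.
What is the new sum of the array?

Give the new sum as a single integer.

Answer: 154

Derivation:
Old value at index 8: 5
New value at index 8: 48
Delta = 48 - 5 = 43
New sum = old_sum + delta = 111 + (43) = 154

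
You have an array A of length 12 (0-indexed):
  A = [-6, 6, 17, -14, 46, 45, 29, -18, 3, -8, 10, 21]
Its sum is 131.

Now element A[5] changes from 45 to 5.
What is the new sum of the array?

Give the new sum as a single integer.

Answer: 91

Derivation:
Old value at index 5: 45
New value at index 5: 5
Delta = 5 - 45 = -40
New sum = old_sum + delta = 131 + (-40) = 91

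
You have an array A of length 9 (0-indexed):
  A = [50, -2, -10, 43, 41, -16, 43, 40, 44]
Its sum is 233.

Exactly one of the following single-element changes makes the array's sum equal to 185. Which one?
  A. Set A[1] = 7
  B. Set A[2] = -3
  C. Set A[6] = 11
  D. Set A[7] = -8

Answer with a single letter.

Option A: A[1] -2->7, delta=9, new_sum=233+(9)=242
Option B: A[2] -10->-3, delta=7, new_sum=233+(7)=240
Option C: A[6] 43->11, delta=-32, new_sum=233+(-32)=201
Option D: A[7] 40->-8, delta=-48, new_sum=233+(-48)=185 <-- matches target

Answer: D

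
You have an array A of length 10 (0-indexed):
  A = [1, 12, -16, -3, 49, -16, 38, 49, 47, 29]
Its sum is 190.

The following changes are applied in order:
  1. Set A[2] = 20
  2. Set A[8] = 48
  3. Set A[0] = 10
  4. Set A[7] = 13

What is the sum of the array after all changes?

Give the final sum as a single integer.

Answer: 200

Derivation:
Initial sum: 190
Change 1: A[2] -16 -> 20, delta = 36, sum = 226
Change 2: A[8] 47 -> 48, delta = 1, sum = 227
Change 3: A[0] 1 -> 10, delta = 9, sum = 236
Change 4: A[7] 49 -> 13, delta = -36, sum = 200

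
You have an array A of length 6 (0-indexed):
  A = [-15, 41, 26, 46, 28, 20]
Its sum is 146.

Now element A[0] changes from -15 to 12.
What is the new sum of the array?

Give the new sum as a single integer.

Answer: 173

Derivation:
Old value at index 0: -15
New value at index 0: 12
Delta = 12 - -15 = 27
New sum = old_sum + delta = 146 + (27) = 173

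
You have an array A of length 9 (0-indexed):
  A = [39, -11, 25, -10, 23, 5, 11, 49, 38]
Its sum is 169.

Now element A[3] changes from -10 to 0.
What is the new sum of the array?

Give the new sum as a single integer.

Old value at index 3: -10
New value at index 3: 0
Delta = 0 - -10 = 10
New sum = old_sum + delta = 169 + (10) = 179

Answer: 179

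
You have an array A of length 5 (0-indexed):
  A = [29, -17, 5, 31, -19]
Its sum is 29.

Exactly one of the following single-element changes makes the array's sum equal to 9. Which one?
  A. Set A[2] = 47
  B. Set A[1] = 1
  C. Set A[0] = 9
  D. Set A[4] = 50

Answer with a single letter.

Answer: C

Derivation:
Option A: A[2] 5->47, delta=42, new_sum=29+(42)=71
Option B: A[1] -17->1, delta=18, new_sum=29+(18)=47
Option C: A[0] 29->9, delta=-20, new_sum=29+(-20)=9 <-- matches target
Option D: A[4] -19->50, delta=69, new_sum=29+(69)=98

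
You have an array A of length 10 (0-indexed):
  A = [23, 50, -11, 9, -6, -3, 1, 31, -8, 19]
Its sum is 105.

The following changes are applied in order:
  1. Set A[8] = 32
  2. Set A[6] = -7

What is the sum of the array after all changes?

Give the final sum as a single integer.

Answer: 137

Derivation:
Initial sum: 105
Change 1: A[8] -8 -> 32, delta = 40, sum = 145
Change 2: A[6] 1 -> -7, delta = -8, sum = 137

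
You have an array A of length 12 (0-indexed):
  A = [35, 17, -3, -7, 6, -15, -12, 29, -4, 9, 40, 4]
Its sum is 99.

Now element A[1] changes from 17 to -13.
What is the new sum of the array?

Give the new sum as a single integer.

Old value at index 1: 17
New value at index 1: -13
Delta = -13 - 17 = -30
New sum = old_sum + delta = 99 + (-30) = 69

Answer: 69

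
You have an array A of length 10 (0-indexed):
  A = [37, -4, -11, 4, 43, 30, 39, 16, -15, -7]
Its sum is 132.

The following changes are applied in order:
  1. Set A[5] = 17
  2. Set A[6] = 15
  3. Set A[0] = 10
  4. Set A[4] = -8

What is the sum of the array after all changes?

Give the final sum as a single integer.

Answer: 17

Derivation:
Initial sum: 132
Change 1: A[5] 30 -> 17, delta = -13, sum = 119
Change 2: A[6] 39 -> 15, delta = -24, sum = 95
Change 3: A[0] 37 -> 10, delta = -27, sum = 68
Change 4: A[4] 43 -> -8, delta = -51, sum = 17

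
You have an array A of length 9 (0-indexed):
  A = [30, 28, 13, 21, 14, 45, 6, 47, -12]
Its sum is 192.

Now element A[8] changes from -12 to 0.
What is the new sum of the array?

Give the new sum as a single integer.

Old value at index 8: -12
New value at index 8: 0
Delta = 0 - -12 = 12
New sum = old_sum + delta = 192 + (12) = 204

Answer: 204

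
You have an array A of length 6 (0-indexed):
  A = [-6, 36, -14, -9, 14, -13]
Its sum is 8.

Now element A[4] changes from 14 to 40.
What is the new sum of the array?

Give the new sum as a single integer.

Answer: 34

Derivation:
Old value at index 4: 14
New value at index 4: 40
Delta = 40 - 14 = 26
New sum = old_sum + delta = 8 + (26) = 34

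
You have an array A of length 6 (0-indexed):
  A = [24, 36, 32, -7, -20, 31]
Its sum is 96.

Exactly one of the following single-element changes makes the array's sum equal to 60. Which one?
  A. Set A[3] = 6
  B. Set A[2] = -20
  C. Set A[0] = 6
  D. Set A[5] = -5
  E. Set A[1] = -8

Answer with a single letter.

Answer: D

Derivation:
Option A: A[3] -7->6, delta=13, new_sum=96+(13)=109
Option B: A[2] 32->-20, delta=-52, new_sum=96+(-52)=44
Option C: A[0] 24->6, delta=-18, new_sum=96+(-18)=78
Option D: A[5] 31->-5, delta=-36, new_sum=96+(-36)=60 <-- matches target
Option E: A[1] 36->-8, delta=-44, new_sum=96+(-44)=52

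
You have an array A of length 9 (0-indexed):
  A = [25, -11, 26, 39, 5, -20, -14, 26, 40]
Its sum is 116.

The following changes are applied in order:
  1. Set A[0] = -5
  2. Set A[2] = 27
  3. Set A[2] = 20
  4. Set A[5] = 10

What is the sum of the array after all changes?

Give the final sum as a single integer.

Initial sum: 116
Change 1: A[0] 25 -> -5, delta = -30, sum = 86
Change 2: A[2] 26 -> 27, delta = 1, sum = 87
Change 3: A[2] 27 -> 20, delta = -7, sum = 80
Change 4: A[5] -20 -> 10, delta = 30, sum = 110

Answer: 110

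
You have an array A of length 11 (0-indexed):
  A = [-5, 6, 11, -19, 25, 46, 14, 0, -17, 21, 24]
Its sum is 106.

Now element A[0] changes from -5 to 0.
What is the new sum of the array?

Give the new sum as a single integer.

Old value at index 0: -5
New value at index 0: 0
Delta = 0 - -5 = 5
New sum = old_sum + delta = 106 + (5) = 111

Answer: 111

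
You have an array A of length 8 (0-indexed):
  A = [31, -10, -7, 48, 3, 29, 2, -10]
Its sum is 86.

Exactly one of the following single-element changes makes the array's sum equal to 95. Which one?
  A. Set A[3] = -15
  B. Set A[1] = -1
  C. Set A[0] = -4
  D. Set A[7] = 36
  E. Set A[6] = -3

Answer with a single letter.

Answer: B

Derivation:
Option A: A[3] 48->-15, delta=-63, new_sum=86+(-63)=23
Option B: A[1] -10->-1, delta=9, new_sum=86+(9)=95 <-- matches target
Option C: A[0] 31->-4, delta=-35, new_sum=86+(-35)=51
Option D: A[7] -10->36, delta=46, new_sum=86+(46)=132
Option E: A[6] 2->-3, delta=-5, new_sum=86+(-5)=81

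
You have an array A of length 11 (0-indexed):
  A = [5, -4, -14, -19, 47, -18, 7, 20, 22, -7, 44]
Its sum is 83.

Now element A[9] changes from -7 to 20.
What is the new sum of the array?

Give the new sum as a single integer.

Answer: 110

Derivation:
Old value at index 9: -7
New value at index 9: 20
Delta = 20 - -7 = 27
New sum = old_sum + delta = 83 + (27) = 110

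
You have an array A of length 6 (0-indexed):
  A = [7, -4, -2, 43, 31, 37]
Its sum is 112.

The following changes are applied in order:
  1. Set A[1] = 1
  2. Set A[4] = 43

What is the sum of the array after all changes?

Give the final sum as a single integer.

Answer: 129

Derivation:
Initial sum: 112
Change 1: A[1] -4 -> 1, delta = 5, sum = 117
Change 2: A[4] 31 -> 43, delta = 12, sum = 129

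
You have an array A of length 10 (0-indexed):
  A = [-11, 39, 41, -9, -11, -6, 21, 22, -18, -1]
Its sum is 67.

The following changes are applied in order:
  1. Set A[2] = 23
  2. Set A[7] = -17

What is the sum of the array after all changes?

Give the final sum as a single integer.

Initial sum: 67
Change 1: A[2] 41 -> 23, delta = -18, sum = 49
Change 2: A[7] 22 -> -17, delta = -39, sum = 10

Answer: 10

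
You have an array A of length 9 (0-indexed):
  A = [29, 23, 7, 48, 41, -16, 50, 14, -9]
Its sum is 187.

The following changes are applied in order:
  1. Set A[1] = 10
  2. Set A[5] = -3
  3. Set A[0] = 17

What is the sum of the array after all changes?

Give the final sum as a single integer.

Answer: 175

Derivation:
Initial sum: 187
Change 1: A[1] 23 -> 10, delta = -13, sum = 174
Change 2: A[5] -16 -> -3, delta = 13, sum = 187
Change 3: A[0] 29 -> 17, delta = -12, sum = 175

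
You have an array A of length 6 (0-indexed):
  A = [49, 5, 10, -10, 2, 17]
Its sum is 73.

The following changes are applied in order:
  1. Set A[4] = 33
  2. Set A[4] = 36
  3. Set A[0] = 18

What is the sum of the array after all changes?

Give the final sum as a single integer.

Initial sum: 73
Change 1: A[4] 2 -> 33, delta = 31, sum = 104
Change 2: A[4] 33 -> 36, delta = 3, sum = 107
Change 3: A[0] 49 -> 18, delta = -31, sum = 76

Answer: 76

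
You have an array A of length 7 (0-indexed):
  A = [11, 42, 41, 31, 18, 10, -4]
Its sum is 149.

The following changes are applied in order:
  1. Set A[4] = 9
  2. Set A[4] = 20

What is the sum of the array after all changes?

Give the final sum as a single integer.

Answer: 151

Derivation:
Initial sum: 149
Change 1: A[4] 18 -> 9, delta = -9, sum = 140
Change 2: A[4] 9 -> 20, delta = 11, sum = 151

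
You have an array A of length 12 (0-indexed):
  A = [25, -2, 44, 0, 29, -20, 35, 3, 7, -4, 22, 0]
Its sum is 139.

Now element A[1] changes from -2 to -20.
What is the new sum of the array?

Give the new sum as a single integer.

Old value at index 1: -2
New value at index 1: -20
Delta = -20 - -2 = -18
New sum = old_sum + delta = 139 + (-18) = 121

Answer: 121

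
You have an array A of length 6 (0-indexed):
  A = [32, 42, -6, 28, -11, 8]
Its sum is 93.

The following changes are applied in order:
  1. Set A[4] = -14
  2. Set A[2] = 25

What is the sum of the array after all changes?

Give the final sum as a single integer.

Initial sum: 93
Change 1: A[4] -11 -> -14, delta = -3, sum = 90
Change 2: A[2] -6 -> 25, delta = 31, sum = 121

Answer: 121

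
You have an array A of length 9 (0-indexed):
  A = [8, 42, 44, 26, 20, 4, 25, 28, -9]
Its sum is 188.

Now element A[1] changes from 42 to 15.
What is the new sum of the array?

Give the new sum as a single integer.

Old value at index 1: 42
New value at index 1: 15
Delta = 15 - 42 = -27
New sum = old_sum + delta = 188 + (-27) = 161

Answer: 161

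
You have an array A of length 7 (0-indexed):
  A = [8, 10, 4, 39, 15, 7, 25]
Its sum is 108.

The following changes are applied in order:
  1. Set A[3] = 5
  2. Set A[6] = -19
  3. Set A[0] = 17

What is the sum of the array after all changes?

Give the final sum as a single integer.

Answer: 39

Derivation:
Initial sum: 108
Change 1: A[3] 39 -> 5, delta = -34, sum = 74
Change 2: A[6] 25 -> -19, delta = -44, sum = 30
Change 3: A[0] 8 -> 17, delta = 9, sum = 39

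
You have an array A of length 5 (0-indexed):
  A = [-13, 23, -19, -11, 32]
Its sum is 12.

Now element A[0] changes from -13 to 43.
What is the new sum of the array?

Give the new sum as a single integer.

Old value at index 0: -13
New value at index 0: 43
Delta = 43 - -13 = 56
New sum = old_sum + delta = 12 + (56) = 68

Answer: 68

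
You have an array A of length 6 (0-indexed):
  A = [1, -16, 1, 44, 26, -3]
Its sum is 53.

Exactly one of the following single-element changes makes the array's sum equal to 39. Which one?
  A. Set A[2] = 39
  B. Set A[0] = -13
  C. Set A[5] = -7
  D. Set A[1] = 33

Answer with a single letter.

Answer: B

Derivation:
Option A: A[2] 1->39, delta=38, new_sum=53+(38)=91
Option B: A[0] 1->-13, delta=-14, new_sum=53+(-14)=39 <-- matches target
Option C: A[5] -3->-7, delta=-4, new_sum=53+(-4)=49
Option D: A[1] -16->33, delta=49, new_sum=53+(49)=102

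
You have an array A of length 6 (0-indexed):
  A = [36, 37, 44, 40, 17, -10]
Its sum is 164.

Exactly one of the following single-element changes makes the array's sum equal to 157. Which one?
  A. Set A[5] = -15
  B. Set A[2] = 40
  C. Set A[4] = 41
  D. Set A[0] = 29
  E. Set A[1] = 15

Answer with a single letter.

Option A: A[5] -10->-15, delta=-5, new_sum=164+(-5)=159
Option B: A[2] 44->40, delta=-4, new_sum=164+(-4)=160
Option C: A[4] 17->41, delta=24, new_sum=164+(24)=188
Option D: A[0] 36->29, delta=-7, new_sum=164+(-7)=157 <-- matches target
Option E: A[1] 37->15, delta=-22, new_sum=164+(-22)=142

Answer: D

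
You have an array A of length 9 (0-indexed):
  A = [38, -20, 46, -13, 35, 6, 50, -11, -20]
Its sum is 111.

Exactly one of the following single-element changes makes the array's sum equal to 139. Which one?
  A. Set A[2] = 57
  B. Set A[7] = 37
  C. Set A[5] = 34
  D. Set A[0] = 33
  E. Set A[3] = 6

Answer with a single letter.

Option A: A[2] 46->57, delta=11, new_sum=111+(11)=122
Option B: A[7] -11->37, delta=48, new_sum=111+(48)=159
Option C: A[5] 6->34, delta=28, new_sum=111+(28)=139 <-- matches target
Option D: A[0] 38->33, delta=-5, new_sum=111+(-5)=106
Option E: A[3] -13->6, delta=19, new_sum=111+(19)=130

Answer: C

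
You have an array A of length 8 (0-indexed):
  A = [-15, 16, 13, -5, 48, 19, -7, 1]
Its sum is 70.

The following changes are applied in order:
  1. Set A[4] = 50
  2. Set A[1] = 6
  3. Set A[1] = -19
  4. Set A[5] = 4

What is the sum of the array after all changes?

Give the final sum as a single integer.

Initial sum: 70
Change 1: A[4] 48 -> 50, delta = 2, sum = 72
Change 2: A[1] 16 -> 6, delta = -10, sum = 62
Change 3: A[1] 6 -> -19, delta = -25, sum = 37
Change 4: A[5] 19 -> 4, delta = -15, sum = 22

Answer: 22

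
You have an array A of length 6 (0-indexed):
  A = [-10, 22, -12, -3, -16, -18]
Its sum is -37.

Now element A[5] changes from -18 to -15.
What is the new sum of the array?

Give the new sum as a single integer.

Old value at index 5: -18
New value at index 5: -15
Delta = -15 - -18 = 3
New sum = old_sum + delta = -37 + (3) = -34

Answer: -34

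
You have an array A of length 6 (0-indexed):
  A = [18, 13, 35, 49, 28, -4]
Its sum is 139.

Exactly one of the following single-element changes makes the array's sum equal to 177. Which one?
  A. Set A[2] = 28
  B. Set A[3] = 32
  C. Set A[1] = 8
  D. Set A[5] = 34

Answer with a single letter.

Answer: D

Derivation:
Option A: A[2] 35->28, delta=-7, new_sum=139+(-7)=132
Option B: A[3] 49->32, delta=-17, new_sum=139+(-17)=122
Option C: A[1] 13->8, delta=-5, new_sum=139+(-5)=134
Option D: A[5] -4->34, delta=38, new_sum=139+(38)=177 <-- matches target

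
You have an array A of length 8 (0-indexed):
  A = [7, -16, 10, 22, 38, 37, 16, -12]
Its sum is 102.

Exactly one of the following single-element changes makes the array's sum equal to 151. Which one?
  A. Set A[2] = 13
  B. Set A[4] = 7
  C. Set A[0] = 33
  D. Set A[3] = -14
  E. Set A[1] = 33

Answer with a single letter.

Answer: E

Derivation:
Option A: A[2] 10->13, delta=3, new_sum=102+(3)=105
Option B: A[4] 38->7, delta=-31, new_sum=102+(-31)=71
Option C: A[0] 7->33, delta=26, new_sum=102+(26)=128
Option D: A[3] 22->-14, delta=-36, new_sum=102+(-36)=66
Option E: A[1] -16->33, delta=49, new_sum=102+(49)=151 <-- matches target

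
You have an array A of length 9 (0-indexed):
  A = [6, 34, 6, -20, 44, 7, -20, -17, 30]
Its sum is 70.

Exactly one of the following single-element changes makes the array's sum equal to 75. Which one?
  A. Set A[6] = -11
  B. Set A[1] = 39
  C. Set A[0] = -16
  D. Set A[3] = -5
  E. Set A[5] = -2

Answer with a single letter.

Option A: A[6] -20->-11, delta=9, new_sum=70+(9)=79
Option B: A[1] 34->39, delta=5, new_sum=70+(5)=75 <-- matches target
Option C: A[0] 6->-16, delta=-22, new_sum=70+(-22)=48
Option D: A[3] -20->-5, delta=15, new_sum=70+(15)=85
Option E: A[5] 7->-2, delta=-9, new_sum=70+(-9)=61

Answer: B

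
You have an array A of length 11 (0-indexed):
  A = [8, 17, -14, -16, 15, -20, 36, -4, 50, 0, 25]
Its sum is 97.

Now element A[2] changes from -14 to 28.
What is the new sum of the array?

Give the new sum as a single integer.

Old value at index 2: -14
New value at index 2: 28
Delta = 28 - -14 = 42
New sum = old_sum + delta = 97 + (42) = 139

Answer: 139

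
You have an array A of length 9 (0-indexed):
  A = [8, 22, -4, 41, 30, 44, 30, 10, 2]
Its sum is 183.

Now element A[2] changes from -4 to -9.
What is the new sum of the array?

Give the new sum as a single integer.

Old value at index 2: -4
New value at index 2: -9
Delta = -9 - -4 = -5
New sum = old_sum + delta = 183 + (-5) = 178

Answer: 178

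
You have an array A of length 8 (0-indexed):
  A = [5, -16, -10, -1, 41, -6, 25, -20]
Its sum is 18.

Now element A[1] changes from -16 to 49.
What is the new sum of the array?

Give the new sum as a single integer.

Old value at index 1: -16
New value at index 1: 49
Delta = 49 - -16 = 65
New sum = old_sum + delta = 18 + (65) = 83

Answer: 83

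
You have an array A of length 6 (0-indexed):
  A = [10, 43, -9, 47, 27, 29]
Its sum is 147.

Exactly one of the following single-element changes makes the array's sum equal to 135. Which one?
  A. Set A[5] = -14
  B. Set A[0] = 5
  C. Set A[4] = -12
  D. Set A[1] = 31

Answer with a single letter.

Answer: D

Derivation:
Option A: A[5] 29->-14, delta=-43, new_sum=147+(-43)=104
Option B: A[0] 10->5, delta=-5, new_sum=147+(-5)=142
Option C: A[4] 27->-12, delta=-39, new_sum=147+(-39)=108
Option D: A[1] 43->31, delta=-12, new_sum=147+(-12)=135 <-- matches target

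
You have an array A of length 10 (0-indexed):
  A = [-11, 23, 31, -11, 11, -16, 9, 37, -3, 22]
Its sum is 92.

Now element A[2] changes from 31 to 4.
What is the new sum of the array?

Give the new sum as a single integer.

Answer: 65

Derivation:
Old value at index 2: 31
New value at index 2: 4
Delta = 4 - 31 = -27
New sum = old_sum + delta = 92 + (-27) = 65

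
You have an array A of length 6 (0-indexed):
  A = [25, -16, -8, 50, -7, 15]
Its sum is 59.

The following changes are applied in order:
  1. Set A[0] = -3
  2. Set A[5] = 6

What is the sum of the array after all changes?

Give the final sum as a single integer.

Initial sum: 59
Change 1: A[0] 25 -> -3, delta = -28, sum = 31
Change 2: A[5] 15 -> 6, delta = -9, sum = 22

Answer: 22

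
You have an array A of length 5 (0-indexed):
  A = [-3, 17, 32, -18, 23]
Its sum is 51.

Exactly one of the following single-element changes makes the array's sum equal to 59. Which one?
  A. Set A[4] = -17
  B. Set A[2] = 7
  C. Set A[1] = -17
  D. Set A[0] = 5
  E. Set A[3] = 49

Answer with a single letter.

Answer: D

Derivation:
Option A: A[4] 23->-17, delta=-40, new_sum=51+(-40)=11
Option B: A[2] 32->7, delta=-25, new_sum=51+(-25)=26
Option C: A[1] 17->-17, delta=-34, new_sum=51+(-34)=17
Option D: A[0] -3->5, delta=8, new_sum=51+(8)=59 <-- matches target
Option E: A[3] -18->49, delta=67, new_sum=51+(67)=118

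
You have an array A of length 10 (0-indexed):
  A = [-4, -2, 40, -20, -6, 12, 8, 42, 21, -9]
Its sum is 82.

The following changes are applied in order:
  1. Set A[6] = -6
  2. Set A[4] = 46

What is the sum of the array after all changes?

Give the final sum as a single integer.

Initial sum: 82
Change 1: A[6] 8 -> -6, delta = -14, sum = 68
Change 2: A[4] -6 -> 46, delta = 52, sum = 120

Answer: 120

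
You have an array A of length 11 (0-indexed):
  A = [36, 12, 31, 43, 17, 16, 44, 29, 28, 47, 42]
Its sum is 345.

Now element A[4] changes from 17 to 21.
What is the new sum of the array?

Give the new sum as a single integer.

Answer: 349

Derivation:
Old value at index 4: 17
New value at index 4: 21
Delta = 21 - 17 = 4
New sum = old_sum + delta = 345 + (4) = 349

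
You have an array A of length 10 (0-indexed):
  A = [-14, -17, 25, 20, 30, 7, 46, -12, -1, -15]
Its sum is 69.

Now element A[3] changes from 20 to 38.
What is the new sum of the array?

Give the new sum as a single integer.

Old value at index 3: 20
New value at index 3: 38
Delta = 38 - 20 = 18
New sum = old_sum + delta = 69 + (18) = 87

Answer: 87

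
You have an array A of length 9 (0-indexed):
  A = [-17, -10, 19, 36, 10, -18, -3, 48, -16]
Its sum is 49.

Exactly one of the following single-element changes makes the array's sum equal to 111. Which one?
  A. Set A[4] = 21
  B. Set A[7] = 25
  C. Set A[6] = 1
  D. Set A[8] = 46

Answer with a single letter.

Answer: D

Derivation:
Option A: A[4] 10->21, delta=11, new_sum=49+(11)=60
Option B: A[7] 48->25, delta=-23, new_sum=49+(-23)=26
Option C: A[6] -3->1, delta=4, new_sum=49+(4)=53
Option D: A[8] -16->46, delta=62, new_sum=49+(62)=111 <-- matches target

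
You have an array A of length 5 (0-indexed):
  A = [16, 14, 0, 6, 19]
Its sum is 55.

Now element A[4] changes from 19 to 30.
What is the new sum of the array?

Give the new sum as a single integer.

Old value at index 4: 19
New value at index 4: 30
Delta = 30 - 19 = 11
New sum = old_sum + delta = 55 + (11) = 66

Answer: 66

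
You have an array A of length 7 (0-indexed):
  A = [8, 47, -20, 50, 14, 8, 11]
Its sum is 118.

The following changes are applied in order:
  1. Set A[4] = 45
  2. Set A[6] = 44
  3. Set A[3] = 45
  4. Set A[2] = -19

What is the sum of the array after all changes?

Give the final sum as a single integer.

Initial sum: 118
Change 1: A[4] 14 -> 45, delta = 31, sum = 149
Change 2: A[6] 11 -> 44, delta = 33, sum = 182
Change 3: A[3] 50 -> 45, delta = -5, sum = 177
Change 4: A[2] -20 -> -19, delta = 1, sum = 178

Answer: 178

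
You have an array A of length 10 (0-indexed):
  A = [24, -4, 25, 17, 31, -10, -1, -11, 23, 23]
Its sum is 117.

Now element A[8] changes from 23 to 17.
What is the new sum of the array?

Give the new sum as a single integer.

Answer: 111

Derivation:
Old value at index 8: 23
New value at index 8: 17
Delta = 17 - 23 = -6
New sum = old_sum + delta = 117 + (-6) = 111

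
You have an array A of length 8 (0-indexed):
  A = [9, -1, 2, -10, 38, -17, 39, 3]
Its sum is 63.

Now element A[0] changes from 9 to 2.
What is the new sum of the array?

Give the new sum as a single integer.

Old value at index 0: 9
New value at index 0: 2
Delta = 2 - 9 = -7
New sum = old_sum + delta = 63 + (-7) = 56

Answer: 56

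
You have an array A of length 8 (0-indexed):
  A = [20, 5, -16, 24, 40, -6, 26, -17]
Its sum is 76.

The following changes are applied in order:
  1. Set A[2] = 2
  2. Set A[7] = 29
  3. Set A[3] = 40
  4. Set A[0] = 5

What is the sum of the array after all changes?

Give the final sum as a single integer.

Answer: 141

Derivation:
Initial sum: 76
Change 1: A[2] -16 -> 2, delta = 18, sum = 94
Change 2: A[7] -17 -> 29, delta = 46, sum = 140
Change 3: A[3] 24 -> 40, delta = 16, sum = 156
Change 4: A[0] 20 -> 5, delta = -15, sum = 141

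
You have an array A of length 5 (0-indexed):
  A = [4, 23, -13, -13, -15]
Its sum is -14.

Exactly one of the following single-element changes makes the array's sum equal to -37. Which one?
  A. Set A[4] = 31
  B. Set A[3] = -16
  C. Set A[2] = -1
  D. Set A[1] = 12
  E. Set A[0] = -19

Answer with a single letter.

Option A: A[4] -15->31, delta=46, new_sum=-14+(46)=32
Option B: A[3] -13->-16, delta=-3, new_sum=-14+(-3)=-17
Option C: A[2] -13->-1, delta=12, new_sum=-14+(12)=-2
Option D: A[1] 23->12, delta=-11, new_sum=-14+(-11)=-25
Option E: A[0] 4->-19, delta=-23, new_sum=-14+(-23)=-37 <-- matches target

Answer: E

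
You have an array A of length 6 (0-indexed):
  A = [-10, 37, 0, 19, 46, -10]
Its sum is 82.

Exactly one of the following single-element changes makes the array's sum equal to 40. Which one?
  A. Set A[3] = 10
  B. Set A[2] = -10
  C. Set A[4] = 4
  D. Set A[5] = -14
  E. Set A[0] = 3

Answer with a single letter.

Answer: C

Derivation:
Option A: A[3] 19->10, delta=-9, new_sum=82+(-9)=73
Option B: A[2] 0->-10, delta=-10, new_sum=82+(-10)=72
Option C: A[4] 46->4, delta=-42, new_sum=82+(-42)=40 <-- matches target
Option D: A[5] -10->-14, delta=-4, new_sum=82+(-4)=78
Option E: A[0] -10->3, delta=13, new_sum=82+(13)=95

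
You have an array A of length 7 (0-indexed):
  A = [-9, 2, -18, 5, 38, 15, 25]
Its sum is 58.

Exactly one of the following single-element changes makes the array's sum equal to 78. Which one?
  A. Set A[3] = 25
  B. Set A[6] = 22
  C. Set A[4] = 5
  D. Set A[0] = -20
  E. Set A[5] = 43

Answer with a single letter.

Option A: A[3] 5->25, delta=20, new_sum=58+(20)=78 <-- matches target
Option B: A[6] 25->22, delta=-3, new_sum=58+(-3)=55
Option C: A[4] 38->5, delta=-33, new_sum=58+(-33)=25
Option D: A[0] -9->-20, delta=-11, new_sum=58+(-11)=47
Option E: A[5] 15->43, delta=28, new_sum=58+(28)=86

Answer: A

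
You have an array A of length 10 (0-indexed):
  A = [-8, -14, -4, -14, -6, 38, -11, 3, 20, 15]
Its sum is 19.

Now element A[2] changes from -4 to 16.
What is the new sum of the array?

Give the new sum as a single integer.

Old value at index 2: -4
New value at index 2: 16
Delta = 16 - -4 = 20
New sum = old_sum + delta = 19 + (20) = 39

Answer: 39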